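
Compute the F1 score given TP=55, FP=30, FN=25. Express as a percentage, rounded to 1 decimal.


Precision = TP / (TP + FP) = 55 / 85 = 0.6471
Recall = TP / (TP + FN) = 55 / 80 = 0.6875
F1 = 2 * P * R / (P + R)
= 2 * 0.6471 * 0.6875 / (0.6471 + 0.6875)
= 0.8897 / 1.3346
= 0.6667
As percentage: 66.7%

66.7


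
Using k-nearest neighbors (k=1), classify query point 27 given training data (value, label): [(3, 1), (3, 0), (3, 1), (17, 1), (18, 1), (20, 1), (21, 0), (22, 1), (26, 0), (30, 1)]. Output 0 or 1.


Distances from query 27:
Point 26 (class 0): distance = 1
K=1 nearest neighbors: classes = [0]
Votes for class 1: 0 / 1
Majority vote => class 0

0


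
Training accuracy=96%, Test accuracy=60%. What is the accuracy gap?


Gap = train_accuracy - test_accuracy
= 96 - 60
= 36%
This large gap strongly indicates overfitting.

36


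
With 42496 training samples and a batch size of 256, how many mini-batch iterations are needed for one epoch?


Iterations per epoch = dataset_size / batch_size
= 42496 / 256
= 166

166


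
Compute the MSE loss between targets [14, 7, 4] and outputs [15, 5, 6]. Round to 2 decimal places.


Differences: [-1, 2, -2]
Squared errors: [1, 4, 4]
Sum of squared errors = 9
MSE = 9 / 3 = 3.00

3.00


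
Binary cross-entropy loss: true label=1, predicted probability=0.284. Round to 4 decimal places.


For y=1: Loss = -log(p)
= -log(0.284)
= -(-1.2588)
= 1.2588

1.2588


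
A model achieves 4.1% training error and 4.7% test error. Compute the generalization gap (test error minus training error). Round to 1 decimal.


Generalization gap = test_error - train_error
= 4.7 - 4.1
= 0.6%
A small gap suggests good generalization.

0.6


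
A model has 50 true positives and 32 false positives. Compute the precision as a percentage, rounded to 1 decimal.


Precision = TP / (TP + FP) * 100
= 50 / (50 + 32)
= 50 / 82
= 0.6098
= 61.0%

61.0


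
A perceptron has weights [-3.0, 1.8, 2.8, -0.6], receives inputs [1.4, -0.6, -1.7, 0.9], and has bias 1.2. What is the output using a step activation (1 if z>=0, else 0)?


z = w . x + b
= -3.0*1.4 + 1.8*-0.6 + 2.8*-1.7 + -0.6*0.9 + 1.2
= -4.2 + -1.08 + -4.76 + -0.54 + 1.2
= -10.58 + 1.2
= -9.38
Since z = -9.38 < 0, output = 0

0


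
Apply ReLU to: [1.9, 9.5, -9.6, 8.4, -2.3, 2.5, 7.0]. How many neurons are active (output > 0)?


ReLU(x) = max(0, x) for each element:
ReLU(1.9) = 1.9
ReLU(9.5) = 9.5
ReLU(-9.6) = 0
ReLU(8.4) = 8.4
ReLU(-2.3) = 0
ReLU(2.5) = 2.5
ReLU(7.0) = 7.0
Active neurons (>0): 5

5


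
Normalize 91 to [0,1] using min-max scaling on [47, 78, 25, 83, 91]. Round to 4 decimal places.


Min = 25, Max = 91
Range = 91 - 25 = 66
Scaled = (x - min) / (max - min)
= (91 - 25) / 66
= 66 / 66
= 1.0000

1.0000


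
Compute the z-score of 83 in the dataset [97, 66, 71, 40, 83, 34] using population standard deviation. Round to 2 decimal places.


Mean = (97 + 66 + 71 + 40 + 83 + 34) / 6 = 65.1667
Variance = sum((x_i - mean)^2) / n = 495.1389
Std = sqrt(495.1389) = 22.2517
Z = (x - mean) / std
= (83 - 65.1667) / 22.2517
= 17.8333 / 22.2517
= 0.80

0.80


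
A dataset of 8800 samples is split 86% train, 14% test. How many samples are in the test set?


Train samples = 8800 * 86% = 7568
Test samples = 8800 - 7568
= 1232

1232


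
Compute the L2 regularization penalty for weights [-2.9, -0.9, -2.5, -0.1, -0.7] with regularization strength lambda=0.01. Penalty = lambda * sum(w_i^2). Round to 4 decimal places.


Squaring each weight:
(-2.9)^2 = 8.41
(-0.9)^2 = 0.81
(-2.5)^2 = 6.25
(-0.1)^2 = 0.01
(-0.7)^2 = 0.49
Sum of squares = 15.97
Penalty = 0.01 * 15.97 = 0.1597

0.1597


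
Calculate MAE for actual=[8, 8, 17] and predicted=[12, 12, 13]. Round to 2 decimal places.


Absolute errors: [4, 4, 4]
Sum of absolute errors = 12
MAE = 12 / 3 = 4.00

4.00


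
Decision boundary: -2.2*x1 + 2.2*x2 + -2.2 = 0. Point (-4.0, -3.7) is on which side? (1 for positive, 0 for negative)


Compute -2.2 * -4.0 + 2.2 * -3.7 + -2.2
= 8.8 + -8.14 + -2.2
= -1.54
Since -1.54 < 0, the point is on the negative side.

0


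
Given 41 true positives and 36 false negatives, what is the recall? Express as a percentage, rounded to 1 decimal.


Recall = TP / (TP + FN) * 100
= 41 / (41 + 36)
= 41 / 77
= 0.5325
= 53.2%

53.2


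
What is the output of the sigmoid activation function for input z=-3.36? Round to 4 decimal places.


sigmoid(z) = 1 / (1 + exp(-z))
exp(-(-3.36)) = exp(3.36) = 28.7892
1 + 28.7892 = 29.7892
1 / 29.7892 = 0.0336

0.0336


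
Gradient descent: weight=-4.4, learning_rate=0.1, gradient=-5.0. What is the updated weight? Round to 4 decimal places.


w_new = w_old - lr * gradient
= -4.4 - 0.1 * -5.0
= -4.4 - (-0.5)
= -3.9000

-3.9000


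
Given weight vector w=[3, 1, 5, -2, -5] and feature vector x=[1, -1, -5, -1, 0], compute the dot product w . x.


Element-wise products:
3 * 1 = 3
1 * -1 = -1
5 * -5 = -25
-2 * -1 = 2
-5 * 0 = 0
Sum = 3 + -1 + -25 + 2 + 0
= -21

-21


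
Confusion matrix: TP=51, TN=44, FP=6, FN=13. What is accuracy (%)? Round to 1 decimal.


Accuracy = (TP + TN) / (TP + TN + FP + FN) * 100
= (51 + 44) / (51 + 44 + 6 + 13)
= 95 / 114
= 0.8333
= 83.3%

83.3


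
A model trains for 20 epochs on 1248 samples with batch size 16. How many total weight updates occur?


Iterations per epoch = 1248 / 16 = 78
Total updates = iterations_per_epoch * epochs
= 78 * 20
= 1560

1560


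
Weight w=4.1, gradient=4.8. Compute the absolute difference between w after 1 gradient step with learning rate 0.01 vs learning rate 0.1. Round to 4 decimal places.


With lr=0.01: w_new = 4.1 - 0.01 * 4.8 = 4.052
With lr=0.1: w_new = 4.1 - 0.1 * 4.8 = 3.62
Absolute difference = |4.052 - 3.62|
= 0.4320

0.4320


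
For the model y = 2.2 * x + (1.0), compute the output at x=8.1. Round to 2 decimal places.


y = 2.2 * 8.1 + (1.0)
= 17.82 + (1.0)
= 18.82

18.82


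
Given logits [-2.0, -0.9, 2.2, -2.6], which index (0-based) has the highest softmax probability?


Softmax is a monotonic transformation, so it preserves the argmax.
We need to find the index of the maximum logit.
Index 0: -2.0
Index 1: -0.9
Index 2: 2.2
Index 3: -2.6
Maximum logit = 2.2 at index 2

2


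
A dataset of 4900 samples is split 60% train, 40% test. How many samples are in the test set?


Train samples = 4900 * 60% = 2940
Test samples = 4900 - 2940
= 1960

1960


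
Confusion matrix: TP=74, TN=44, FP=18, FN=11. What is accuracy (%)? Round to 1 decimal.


Accuracy = (TP + TN) / (TP + TN + FP + FN) * 100
= (74 + 44) / (74 + 44 + 18 + 11)
= 118 / 147
= 0.8027
= 80.3%

80.3


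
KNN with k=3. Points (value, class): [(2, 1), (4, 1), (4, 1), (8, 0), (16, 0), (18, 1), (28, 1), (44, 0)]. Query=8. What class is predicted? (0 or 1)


Distances from query 8:
Point 8 (class 0): distance = 0
Point 4 (class 1): distance = 4
Point 4 (class 1): distance = 4
K=3 nearest neighbors: classes = [0, 1, 1]
Votes for class 1: 2 / 3
Majority vote => class 1

1


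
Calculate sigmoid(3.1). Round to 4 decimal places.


sigmoid(z) = 1 / (1 + exp(-z))
exp(-(3.1)) = exp(-3.1) = 0.045
1 + 0.045 = 1.045
1 / 1.045 = 0.9569

0.9569


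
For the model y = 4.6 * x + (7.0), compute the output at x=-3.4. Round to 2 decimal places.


y = 4.6 * -3.4 + (7.0)
= -15.64 + (7.0)
= -8.64

-8.64


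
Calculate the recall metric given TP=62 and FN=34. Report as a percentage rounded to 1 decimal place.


Recall = TP / (TP + FN) * 100
= 62 / (62 + 34)
= 62 / 96
= 0.6458
= 64.6%

64.6


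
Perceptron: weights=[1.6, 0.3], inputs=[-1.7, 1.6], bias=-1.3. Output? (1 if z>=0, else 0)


z = w . x + b
= 1.6*-1.7 + 0.3*1.6 + -1.3
= -2.72 + 0.48 + -1.3
= -2.24 + -1.3
= -3.54
Since z = -3.54 < 0, output = 0

0


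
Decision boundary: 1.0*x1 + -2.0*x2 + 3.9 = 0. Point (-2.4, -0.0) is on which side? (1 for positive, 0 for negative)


Compute 1.0 * -2.4 + -2.0 * -0.0 + 3.9
= -2.4 + 0.0 + 3.9
= 1.5
Since 1.5 >= 0, the point is on the positive side.

1


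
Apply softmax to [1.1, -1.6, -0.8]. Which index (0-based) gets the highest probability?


Softmax is a monotonic transformation, so it preserves the argmax.
We need to find the index of the maximum logit.
Index 0: 1.1
Index 1: -1.6
Index 2: -0.8
Maximum logit = 1.1 at index 0

0


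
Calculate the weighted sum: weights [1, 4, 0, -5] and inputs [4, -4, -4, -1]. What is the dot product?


Element-wise products:
1 * 4 = 4
4 * -4 = -16
0 * -4 = 0
-5 * -1 = 5
Sum = 4 + -16 + 0 + 5
= -7

-7


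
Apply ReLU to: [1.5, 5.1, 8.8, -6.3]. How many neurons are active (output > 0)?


ReLU(x) = max(0, x) for each element:
ReLU(1.5) = 1.5
ReLU(5.1) = 5.1
ReLU(8.8) = 8.8
ReLU(-6.3) = 0
Active neurons (>0): 3

3


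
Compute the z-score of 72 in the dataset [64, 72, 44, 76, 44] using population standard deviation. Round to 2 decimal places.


Mean = (64 + 72 + 44 + 76 + 44) / 5 = 60.0
Variance = sum((x_i - mean)^2) / n = 185.6
Std = sqrt(185.6) = 13.6235
Z = (x - mean) / std
= (72 - 60.0) / 13.6235
= 12.0 / 13.6235
= 0.88

0.88


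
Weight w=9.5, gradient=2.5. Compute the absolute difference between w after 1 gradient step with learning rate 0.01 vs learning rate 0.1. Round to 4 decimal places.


With lr=0.01: w_new = 9.5 - 0.01 * 2.5 = 9.475
With lr=0.1: w_new = 9.5 - 0.1 * 2.5 = 9.25
Absolute difference = |9.475 - 9.25|
= 0.2250

0.2250


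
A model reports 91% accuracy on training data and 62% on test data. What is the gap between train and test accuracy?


Gap = train_accuracy - test_accuracy
= 91 - 62
= 29%
This large gap strongly indicates overfitting.

29


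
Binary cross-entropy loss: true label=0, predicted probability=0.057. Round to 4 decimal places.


For y=0: Loss = -log(1-p)
= -log(1 - 0.057)
= -log(0.943)
= -(-0.0587)
= 0.0587

0.0587


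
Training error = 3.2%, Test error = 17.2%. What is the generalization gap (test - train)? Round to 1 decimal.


Generalization gap = test_error - train_error
= 17.2 - 3.2
= 14.0%
A large gap suggests overfitting.

14.0


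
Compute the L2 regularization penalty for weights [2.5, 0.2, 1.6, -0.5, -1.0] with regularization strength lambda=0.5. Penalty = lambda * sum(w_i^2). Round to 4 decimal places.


Squaring each weight:
2.5^2 = 6.25
0.2^2 = 0.04
1.6^2 = 2.56
(-0.5)^2 = 0.25
(-1.0)^2 = 1.0
Sum of squares = 10.1
Penalty = 0.5 * 10.1 = 5.0500

5.0500


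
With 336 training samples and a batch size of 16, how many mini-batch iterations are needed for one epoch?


Iterations per epoch = dataset_size / batch_size
= 336 / 16
= 21

21


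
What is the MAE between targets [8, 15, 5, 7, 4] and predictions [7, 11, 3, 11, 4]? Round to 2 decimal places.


Absolute errors: [1, 4, 2, 4, 0]
Sum of absolute errors = 11
MAE = 11 / 5 = 2.20

2.20


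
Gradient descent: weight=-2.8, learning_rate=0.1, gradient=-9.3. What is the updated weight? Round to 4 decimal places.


w_new = w_old - lr * gradient
= -2.8 - 0.1 * -9.3
= -2.8 - (-0.93)
= -1.8700

-1.8700


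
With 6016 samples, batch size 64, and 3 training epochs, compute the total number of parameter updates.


Iterations per epoch = 6016 / 64 = 94
Total updates = iterations_per_epoch * epochs
= 94 * 3
= 282

282


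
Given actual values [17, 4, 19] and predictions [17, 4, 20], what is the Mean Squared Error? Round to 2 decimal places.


Differences: [0, 0, -1]
Squared errors: [0, 0, 1]
Sum of squared errors = 1
MSE = 1 / 3 = 0.33

0.33


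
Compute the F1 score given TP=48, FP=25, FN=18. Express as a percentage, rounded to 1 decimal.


Precision = TP / (TP + FP) = 48 / 73 = 0.6575
Recall = TP / (TP + FN) = 48 / 66 = 0.7273
F1 = 2 * P * R / (P + R)
= 2 * 0.6575 * 0.7273 / (0.6575 + 0.7273)
= 0.9564 / 1.3848
= 0.6906
As percentage: 69.1%

69.1


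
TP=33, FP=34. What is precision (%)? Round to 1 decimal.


Precision = TP / (TP + FP) * 100
= 33 / (33 + 34)
= 33 / 67
= 0.4925
= 49.3%

49.3


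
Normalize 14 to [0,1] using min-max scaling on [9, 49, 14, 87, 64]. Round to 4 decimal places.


Min = 9, Max = 87
Range = 87 - 9 = 78
Scaled = (x - min) / (max - min)
= (14 - 9) / 78
= 5 / 78
= 0.0641

0.0641


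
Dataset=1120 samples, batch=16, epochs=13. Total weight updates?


Iterations per epoch = 1120 / 16 = 70
Total updates = iterations_per_epoch * epochs
= 70 * 13
= 910

910


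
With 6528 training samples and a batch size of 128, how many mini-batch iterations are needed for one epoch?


Iterations per epoch = dataset_size / batch_size
= 6528 / 128
= 51

51


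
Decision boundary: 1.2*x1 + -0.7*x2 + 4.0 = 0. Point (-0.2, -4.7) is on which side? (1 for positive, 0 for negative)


Compute 1.2 * -0.2 + -0.7 * -4.7 + 4.0
= -0.24 + 3.29 + 4.0
= 7.05
Since 7.05 >= 0, the point is on the positive side.

1


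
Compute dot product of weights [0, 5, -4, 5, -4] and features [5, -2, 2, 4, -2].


Element-wise products:
0 * 5 = 0
5 * -2 = -10
-4 * 2 = -8
5 * 4 = 20
-4 * -2 = 8
Sum = 0 + -10 + -8 + 20 + 8
= 10

10


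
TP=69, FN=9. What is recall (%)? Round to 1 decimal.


Recall = TP / (TP + FN) * 100
= 69 / (69 + 9)
= 69 / 78
= 0.8846
= 88.5%

88.5


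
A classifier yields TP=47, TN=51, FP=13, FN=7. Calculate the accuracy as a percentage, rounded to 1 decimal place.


Accuracy = (TP + TN) / (TP + TN + FP + FN) * 100
= (47 + 51) / (47 + 51 + 13 + 7)
= 98 / 118
= 0.8305
= 83.1%

83.1


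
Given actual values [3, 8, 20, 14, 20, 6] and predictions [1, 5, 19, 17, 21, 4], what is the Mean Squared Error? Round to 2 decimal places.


Differences: [2, 3, 1, -3, -1, 2]
Squared errors: [4, 9, 1, 9, 1, 4]
Sum of squared errors = 28
MSE = 28 / 6 = 4.67

4.67


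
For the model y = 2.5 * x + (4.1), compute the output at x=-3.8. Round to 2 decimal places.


y = 2.5 * -3.8 + (4.1)
= -9.5 + (4.1)
= -5.40

-5.40


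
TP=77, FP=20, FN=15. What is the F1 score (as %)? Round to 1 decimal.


Precision = TP / (TP + FP) = 77 / 97 = 0.7938
Recall = TP / (TP + FN) = 77 / 92 = 0.837
F1 = 2 * P * R / (P + R)
= 2 * 0.7938 * 0.837 / (0.7938 + 0.837)
= 1.3288 / 1.6308
= 0.8148
As percentage: 81.5%

81.5


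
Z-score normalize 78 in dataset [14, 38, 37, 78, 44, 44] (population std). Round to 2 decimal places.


Mean = (14 + 38 + 37 + 78 + 44 + 44) / 6 = 42.5
Variance = sum((x_i - mean)^2) / n = 354.5833
Std = sqrt(354.5833) = 18.8304
Z = (x - mean) / std
= (78 - 42.5) / 18.8304
= 35.5 / 18.8304
= 1.89

1.89


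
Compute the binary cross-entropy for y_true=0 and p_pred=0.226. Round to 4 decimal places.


For y=0: Loss = -log(1-p)
= -log(1 - 0.226)
= -log(0.774)
= -(-0.2562)
= 0.2562

0.2562


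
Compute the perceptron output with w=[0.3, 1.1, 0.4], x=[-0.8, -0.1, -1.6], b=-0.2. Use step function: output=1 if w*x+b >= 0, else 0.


z = w . x + b
= 0.3*-0.8 + 1.1*-0.1 + 0.4*-1.6 + -0.2
= -0.24 + -0.11 + -0.64 + -0.2
= -0.99 + -0.2
= -1.19
Since z = -1.19 < 0, output = 0

0


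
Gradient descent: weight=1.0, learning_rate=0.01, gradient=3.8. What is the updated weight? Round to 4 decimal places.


w_new = w_old - lr * gradient
= 1.0 - 0.01 * 3.8
= 1.0 - (0.038)
= 0.9620

0.9620


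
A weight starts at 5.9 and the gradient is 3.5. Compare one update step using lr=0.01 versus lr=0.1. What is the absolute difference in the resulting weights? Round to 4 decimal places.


With lr=0.01: w_new = 5.9 - 0.01 * 3.5 = 5.865
With lr=0.1: w_new = 5.9 - 0.1 * 3.5 = 5.55
Absolute difference = |5.865 - 5.55|
= 0.3150

0.3150


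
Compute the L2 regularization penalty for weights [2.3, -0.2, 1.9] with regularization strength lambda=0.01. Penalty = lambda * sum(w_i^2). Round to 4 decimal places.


Squaring each weight:
2.3^2 = 5.29
(-0.2)^2 = 0.04
1.9^2 = 3.61
Sum of squares = 8.94
Penalty = 0.01 * 8.94 = 0.0894

0.0894


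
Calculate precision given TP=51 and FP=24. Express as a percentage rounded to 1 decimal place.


Precision = TP / (TP + FP) * 100
= 51 / (51 + 24)
= 51 / 75
= 0.68
= 68.0%

68.0


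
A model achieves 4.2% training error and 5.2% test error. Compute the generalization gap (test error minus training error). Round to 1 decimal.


Generalization gap = test_error - train_error
= 5.2 - 4.2
= 1.0%
A small gap suggests good generalization.

1.0


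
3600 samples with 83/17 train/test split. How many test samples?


Train samples = 3600 * 83% = 2988
Test samples = 3600 - 2988
= 612

612


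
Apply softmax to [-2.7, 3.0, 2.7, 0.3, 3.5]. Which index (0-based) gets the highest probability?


Softmax is a monotonic transformation, so it preserves the argmax.
We need to find the index of the maximum logit.
Index 0: -2.7
Index 1: 3.0
Index 2: 2.7
Index 3: 0.3
Index 4: 3.5
Maximum logit = 3.5 at index 4

4


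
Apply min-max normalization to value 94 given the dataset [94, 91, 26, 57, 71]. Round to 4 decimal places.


Min = 26, Max = 94
Range = 94 - 26 = 68
Scaled = (x - min) / (max - min)
= (94 - 26) / 68
= 68 / 68
= 1.0000

1.0000


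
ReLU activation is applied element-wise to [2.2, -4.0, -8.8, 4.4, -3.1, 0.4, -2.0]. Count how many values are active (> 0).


ReLU(x) = max(0, x) for each element:
ReLU(2.2) = 2.2
ReLU(-4.0) = 0
ReLU(-8.8) = 0
ReLU(4.4) = 4.4
ReLU(-3.1) = 0
ReLU(0.4) = 0.4
ReLU(-2.0) = 0
Active neurons (>0): 3

3


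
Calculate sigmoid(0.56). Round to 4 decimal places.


sigmoid(z) = 1 / (1 + exp(-z))
exp(-(0.56)) = exp(-0.56) = 0.5712
1 + 0.5712 = 1.5712
1 / 1.5712 = 0.6365

0.6365


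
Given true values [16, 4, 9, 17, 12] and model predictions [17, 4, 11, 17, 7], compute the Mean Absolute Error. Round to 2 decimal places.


Absolute errors: [1, 0, 2, 0, 5]
Sum of absolute errors = 8
MAE = 8 / 5 = 1.60

1.60


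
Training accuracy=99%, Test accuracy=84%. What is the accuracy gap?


Gap = train_accuracy - test_accuracy
= 99 - 84
= 15%
This gap suggests the model is overfitting.

15


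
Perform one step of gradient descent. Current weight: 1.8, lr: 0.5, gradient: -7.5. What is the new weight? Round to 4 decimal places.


w_new = w_old - lr * gradient
= 1.8 - 0.5 * -7.5
= 1.8 - (-3.75)
= 5.5500

5.5500


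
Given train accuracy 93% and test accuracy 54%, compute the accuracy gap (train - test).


Gap = train_accuracy - test_accuracy
= 93 - 54
= 39%
This large gap strongly indicates overfitting.

39


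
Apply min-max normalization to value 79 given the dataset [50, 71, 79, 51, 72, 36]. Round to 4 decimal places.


Min = 36, Max = 79
Range = 79 - 36 = 43
Scaled = (x - min) / (max - min)
= (79 - 36) / 43
= 43 / 43
= 1.0000

1.0000


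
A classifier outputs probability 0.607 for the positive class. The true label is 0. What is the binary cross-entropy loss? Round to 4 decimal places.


For y=0: Loss = -log(1-p)
= -log(1 - 0.607)
= -log(0.393)
= -(-0.9339)
= 0.9339

0.9339


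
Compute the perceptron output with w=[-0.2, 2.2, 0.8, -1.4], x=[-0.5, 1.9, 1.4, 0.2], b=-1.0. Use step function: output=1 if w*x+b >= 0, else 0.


z = w . x + b
= -0.2*-0.5 + 2.2*1.9 + 0.8*1.4 + -1.4*0.2 + -1.0
= 0.1 + 4.18 + 1.12 + -0.28 + -1.0
= 5.12 + -1.0
= 4.12
Since z = 4.12 >= 0, output = 1

1


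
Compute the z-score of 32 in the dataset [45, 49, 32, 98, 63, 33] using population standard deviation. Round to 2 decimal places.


Mean = (45 + 49 + 32 + 98 + 63 + 33) / 6 = 53.3333
Variance = sum((x_i - mean)^2) / n = 507.5556
Std = sqrt(507.5556) = 22.529
Z = (x - mean) / std
= (32 - 53.3333) / 22.529
= -21.3333 / 22.529
= -0.95

-0.95


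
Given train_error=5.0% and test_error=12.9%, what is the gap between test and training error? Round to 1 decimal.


Generalization gap = test_error - train_error
= 12.9 - 5.0
= 7.9%
A moderate gap.

7.9


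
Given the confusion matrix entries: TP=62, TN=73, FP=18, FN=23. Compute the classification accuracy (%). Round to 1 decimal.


Accuracy = (TP + TN) / (TP + TN + FP + FN) * 100
= (62 + 73) / (62 + 73 + 18 + 23)
= 135 / 176
= 0.767
= 76.7%

76.7


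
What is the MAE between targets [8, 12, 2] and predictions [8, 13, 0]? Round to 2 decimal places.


Absolute errors: [0, 1, 2]
Sum of absolute errors = 3
MAE = 3 / 3 = 1.00

1.00


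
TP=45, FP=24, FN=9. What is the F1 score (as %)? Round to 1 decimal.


Precision = TP / (TP + FP) = 45 / 69 = 0.6522
Recall = TP / (TP + FN) = 45 / 54 = 0.8333
F1 = 2 * P * R / (P + R)
= 2 * 0.6522 * 0.8333 / (0.6522 + 0.8333)
= 1.087 / 1.4855
= 0.7317
As percentage: 73.2%

73.2


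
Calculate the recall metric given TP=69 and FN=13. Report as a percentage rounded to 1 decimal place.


Recall = TP / (TP + FN) * 100
= 69 / (69 + 13)
= 69 / 82
= 0.8415
= 84.1%

84.1


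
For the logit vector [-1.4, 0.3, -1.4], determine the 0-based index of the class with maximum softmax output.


Softmax is a monotonic transformation, so it preserves the argmax.
We need to find the index of the maximum logit.
Index 0: -1.4
Index 1: 0.3
Index 2: -1.4
Maximum logit = 0.3 at index 1

1


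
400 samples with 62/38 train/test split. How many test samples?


Train samples = 400 * 62% = 248
Test samples = 400 - 248
= 152

152


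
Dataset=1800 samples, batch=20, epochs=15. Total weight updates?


Iterations per epoch = 1800 / 20 = 90
Total updates = iterations_per_epoch * epochs
= 90 * 15
= 1350

1350


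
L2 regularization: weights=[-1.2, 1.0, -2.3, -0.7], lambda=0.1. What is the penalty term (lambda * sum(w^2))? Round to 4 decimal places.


Squaring each weight:
(-1.2)^2 = 1.44
1.0^2 = 1.0
(-2.3)^2 = 5.29
(-0.7)^2 = 0.49
Sum of squares = 8.22
Penalty = 0.1 * 8.22 = 0.8220

0.8220


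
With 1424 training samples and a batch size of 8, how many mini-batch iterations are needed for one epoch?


Iterations per epoch = dataset_size / batch_size
= 1424 / 8
= 178

178


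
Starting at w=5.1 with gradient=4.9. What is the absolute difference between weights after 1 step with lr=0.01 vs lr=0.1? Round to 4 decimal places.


With lr=0.01: w_new = 5.1 - 0.01 * 4.9 = 5.051
With lr=0.1: w_new = 5.1 - 0.1 * 4.9 = 4.61
Absolute difference = |5.051 - 4.61|
= 0.4410

0.4410


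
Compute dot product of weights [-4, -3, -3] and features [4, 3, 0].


Element-wise products:
-4 * 4 = -16
-3 * 3 = -9
-3 * 0 = 0
Sum = -16 + -9 + 0
= -25

-25


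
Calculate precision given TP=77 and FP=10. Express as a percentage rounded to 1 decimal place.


Precision = TP / (TP + FP) * 100
= 77 / (77 + 10)
= 77 / 87
= 0.8851
= 88.5%

88.5


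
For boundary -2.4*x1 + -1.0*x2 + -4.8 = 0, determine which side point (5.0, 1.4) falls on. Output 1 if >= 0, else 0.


Compute -2.4 * 5.0 + -1.0 * 1.4 + -4.8
= -12.0 + -1.4 + -4.8
= -18.2
Since -18.2 < 0, the point is on the negative side.

0


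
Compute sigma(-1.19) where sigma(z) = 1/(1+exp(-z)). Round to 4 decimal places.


sigmoid(z) = 1 / (1 + exp(-z))
exp(-(-1.19)) = exp(1.19) = 3.2871
1 + 3.2871 = 4.2871
1 / 4.2871 = 0.2333

0.2333


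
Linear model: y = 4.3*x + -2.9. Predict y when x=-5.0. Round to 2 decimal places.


y = 4.3 * -5.0 + (-2.9)
= -21.5 + (-2.9)
= -24.40

-24.40


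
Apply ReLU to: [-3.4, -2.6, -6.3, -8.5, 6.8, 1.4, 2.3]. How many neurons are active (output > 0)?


ReLU(x) = max(0, x) for each element:
ReLU(-3.4) = 0
ReLU(-2.6) = 0
ReLU(-6.3) = 0
ReLU(-8.5) = 0
ReLU(6.8) = 6.8
ReLU(1.4) = 1.4
ReLU(2.3) = 2.3
Active neurons (>0): 3

3


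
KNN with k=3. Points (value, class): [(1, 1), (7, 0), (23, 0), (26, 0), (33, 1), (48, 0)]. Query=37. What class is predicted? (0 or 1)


Distances from query 37:
Point 33 (class 1): distance = 4
Point 26 (class 0): distance = 11
Point 48 (class 0): distance = 11
K=3 nearest neighbors: classes = [1, 0, 0]
Votes for class 1: 1 / 3
Majority vote => class 0

0


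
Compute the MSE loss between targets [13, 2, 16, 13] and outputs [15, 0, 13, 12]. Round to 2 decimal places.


Differences: [-2, 2, 3, 1]
Squared errors: [4, 4, 9, 1]
Sum of squared errors = 18
MSE = 18 / 4 = 4.50

4.50


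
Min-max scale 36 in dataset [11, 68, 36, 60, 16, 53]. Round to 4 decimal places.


Min = 11, Max = 68
Range = 68 - 11 = 57
Scaled = (x - min) / (max - min)
= (36 - 11) / 57
= 25 / 57
= 0.4386

0.4386


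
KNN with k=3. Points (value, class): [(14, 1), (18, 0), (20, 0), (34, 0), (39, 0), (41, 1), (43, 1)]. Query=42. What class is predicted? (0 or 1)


Distances from query 42:
Point 41 (class 1): distance = 1
Point 43 (class 1): distance = 1
Point 39 (class 0): distance = 3
K=3 nearest neighbors: classes = [1, 1, 0]
Votes for class 1: 2 / 3
Majority vote => class 1

1


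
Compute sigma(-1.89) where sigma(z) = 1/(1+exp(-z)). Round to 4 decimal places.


sigmoid(z) = 1 / (1 + exp(-z))
exp(-(-1.89)) = exp(1.89) = 6.6194
1 + 6.6194 = 7.6194
1 / 7.6194 = 0.1312

0.1312


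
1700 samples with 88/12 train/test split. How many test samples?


Train samples = 1700 * 88% = 1496
Test samples = 1700 - 1496
= 204

204


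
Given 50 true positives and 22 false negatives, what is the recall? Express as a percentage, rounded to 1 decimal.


Recall = TP / (TP + FN) * 100
= 50 / (50 + 22)
= 50 / 72
= 0.6944
= 69.4%

69.4


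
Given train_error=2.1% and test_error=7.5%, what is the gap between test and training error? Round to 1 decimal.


Generalization gap = test_error - train_error
= 7.5 - 2.1
= 5.4%
A moderate gap.

5.4


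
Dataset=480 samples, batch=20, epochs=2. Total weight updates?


Iterations per epoch = 480 / 20 = 24
Total updates = iterations_per_epoch * epochs
= 24 * 2
= 48

48


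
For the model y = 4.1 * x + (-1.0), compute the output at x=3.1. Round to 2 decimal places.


y = 4.1 * 3.1 + (-1.0)
= 12.71 + (-1.0)
= 11.71

11.71


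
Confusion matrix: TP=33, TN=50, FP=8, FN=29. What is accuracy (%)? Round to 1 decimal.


Accuracy = (TP + TN) / (TP + TN + FP + FN) * 100
= (33 + 50) / (33 + 50 + 8 + 29)
= 83 / 120
= 0.6917
= 69.2%

69.2


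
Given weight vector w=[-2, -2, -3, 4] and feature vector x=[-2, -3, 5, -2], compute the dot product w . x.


Element-wise products:
-2 * -2 = 4
-2 * -3 = 6
-3 * 5 = -15
4 * -2 = -8
Sum = 4 + 6 + -15 + -8
= -13

-13


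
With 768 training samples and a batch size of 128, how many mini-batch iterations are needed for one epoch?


Iterations per epoch = dataset_size / batch_size
= 768 / 128
= 6

6


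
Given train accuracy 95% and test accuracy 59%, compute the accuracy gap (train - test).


Gap = train_accuracy - test_accuracy
= 95 - 59
= 36%
This large gap strongly indicates overfitting.

36


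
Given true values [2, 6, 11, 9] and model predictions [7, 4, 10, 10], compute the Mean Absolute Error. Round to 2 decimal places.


Absolute errors: [5, 2, 1, 1]
Sum of absolute errors = 9
MAE = 9 / 4 = 2.25

2.25


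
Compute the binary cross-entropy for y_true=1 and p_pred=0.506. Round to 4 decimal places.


For y=1: Loss = -log(p)
= -log(0.506)
= -(-0.6812)
= 0.6812

0.6812


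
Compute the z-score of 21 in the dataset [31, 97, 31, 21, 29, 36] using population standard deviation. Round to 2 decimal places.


Mean = (31 + 97 + 31 + 21 + 29 + 36) / 6 = 40.8333
Variance = sum((x_i - mean)^2) / n = 650.8056
Std = sqrt(650.8056) = 25.5109
Z = (x - mean) / std
= (21 - 40.8333) / 25.5109
= -19.8333 / 25.5109
= -0.78

-0.78


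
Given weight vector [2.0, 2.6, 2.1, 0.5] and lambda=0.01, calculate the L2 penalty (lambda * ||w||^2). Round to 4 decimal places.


Squaring each weight:
2.0^2 = 4.0
2.6^2 = 6.76
2.1^2 = 4.41
0.5^2 = 0.25
Sum of squares = 15.42
Penalty = 0.01 * 15.42 = 0.1542

0.1542


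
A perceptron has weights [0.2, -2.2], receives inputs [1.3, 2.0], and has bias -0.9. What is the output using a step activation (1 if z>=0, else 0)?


z = w . x + b
= 0.2*1.3 + -2.2*2.0 + -0.9
= 0.26 + -4.4 + -0.9
= -4.14 + -0.9
= -5.04
Since z = -5.04 < 0, output = 0

0


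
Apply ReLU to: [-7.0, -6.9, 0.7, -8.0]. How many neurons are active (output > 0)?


ReLU(x) = max(0, x) for each element:
ReLU(-7.0) = 0
ReLU(-6.9) = 0
ReLU(0.7) = 0.7
ReLU(-8.0) = 0
Active neurons (>0): 1

1


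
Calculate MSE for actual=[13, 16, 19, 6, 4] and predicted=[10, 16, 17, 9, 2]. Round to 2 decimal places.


Differences: [3, 0, 2, -3, 2]
Squared errors: [9, 0, 4, 9, 4]
Sum of squared errors = 26
MSE = 26 / 5 = 5.20

5.20


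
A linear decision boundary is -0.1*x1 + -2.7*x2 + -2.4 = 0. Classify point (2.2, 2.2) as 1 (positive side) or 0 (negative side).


Compute -0.1 * 2.2 + -2.7 * 2.2 + -2.4
= -0.22 + -5.94 + -2.4
= -8.56
Since -8.56 < 0, the point is on the negative side.

0


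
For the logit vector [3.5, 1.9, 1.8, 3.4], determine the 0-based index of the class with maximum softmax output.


Softmax is a monotonic transformation, so it preserves the argmax.
We need to find the index of the maximum logit.
Index 0: 3.5
Index 1: 1.9
Index 2: 1.8
Index 3: 3.4
Maximum logit = 3.5 at index 0

0


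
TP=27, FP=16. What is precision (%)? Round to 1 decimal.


Precision = TP / (TP + FP) * 100
= 27 / (27 + 16)
= 27 / 43
= 0.6279
= 62.8%

62.8


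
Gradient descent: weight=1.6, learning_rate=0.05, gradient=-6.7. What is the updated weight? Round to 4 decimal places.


w_new = w_old - lr * gradient
= 1.6 - 0.05 * -6.7
= 1.6 - (-0.335)
= 1.9350

1.9350


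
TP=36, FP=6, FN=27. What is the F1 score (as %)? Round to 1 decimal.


Precision = TP / (TP + FP) = 36 / 42 = 0.8571
Recall = TP / (TP + FN) = 36 / 63 = 0.5714
F1 = 2 * P * R / (P + R)
= 2 * 0.8571 * 0.5714 / (0.8571 + 0.5714)
= 0.9796 / 1.4286
= 0.6857
As percentage: 68.6%

68.6


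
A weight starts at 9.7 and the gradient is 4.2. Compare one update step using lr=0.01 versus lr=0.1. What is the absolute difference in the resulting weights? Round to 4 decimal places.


With lr=0.01: w_new = 9.7 - 0.01 * 4.2 = 9.658
With lr=0.1: w_new = 9.7 - 0.1 * 4.2 = 9.28
Absolute difference = |9.658 - 9.28|
= 0.3780

0.3780


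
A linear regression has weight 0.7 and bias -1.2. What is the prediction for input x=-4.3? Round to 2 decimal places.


y = 0.7 * -4.3 + (-1.2)
= -3.01 + (-1.2)
= -4.21

-4.21


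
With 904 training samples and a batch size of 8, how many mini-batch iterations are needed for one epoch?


Iterations per epoch = dataset_size / batch_size
= 904 / 8
= 113

113


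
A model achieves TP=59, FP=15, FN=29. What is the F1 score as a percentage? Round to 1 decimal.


Precision = TP / (TP + FP) = 59 / 74 = 0.7973
Recall = TP / (TP + FN) = 59 / 88 = 0.6705
F1 = 2 * P * R / (P + R)
= 2 * 0.7973 * 0.6705 / (0.7973 + 0.6705)
= 1.0691 / 1.4678
= 0.7284
As percentage: 72.8%

72.8


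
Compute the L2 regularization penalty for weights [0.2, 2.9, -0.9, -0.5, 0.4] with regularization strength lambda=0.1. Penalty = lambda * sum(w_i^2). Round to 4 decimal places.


Squaring each weight:
0.2^2 = 0.04
2.9^2 = 8.41
(-0.9)^2 = 0.81
(-0.5)^2 = 0.25
0.4^2 = 0.16
Sum of squares = 9.67
Penalty = 0.1 * 9.67 = 0.9670

0.9670


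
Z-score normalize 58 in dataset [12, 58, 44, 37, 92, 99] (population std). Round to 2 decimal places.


Mean = (12 + 58 + 44 + 37 + 92 + 99) / 6 = 57.0
Variance = sum((x_i - mean)^2) / n = 930.6667
Std = sqrt(930.6667) = 30.5068
Z = (x - mean) / std
= (58 - 57.0) / 30.5068
= 1.0 / 30.5068
= 0.03

0.03


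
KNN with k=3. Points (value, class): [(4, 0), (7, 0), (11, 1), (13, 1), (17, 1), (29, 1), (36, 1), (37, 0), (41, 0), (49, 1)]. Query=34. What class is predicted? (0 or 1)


Distances from query 34:
Point 36 (class 1): distance = 2
Point 37 (class 0): distance = 3
Point 29 (class 1): distance = 5
K=3 nearest neighbors: classes = [1, 0, 1]
Votes for class 1: 2 / 3
Majority vote => class 1

1


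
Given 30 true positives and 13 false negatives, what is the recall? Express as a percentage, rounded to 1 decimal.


Recall = TP / (TP + FN) * 100
= 30 / (30 + 13)
= 30 / 43
= 0.6977
= 69.8%

69.8


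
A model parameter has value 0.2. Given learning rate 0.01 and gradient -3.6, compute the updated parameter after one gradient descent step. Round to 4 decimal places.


w_new = w_old - lr * gradient
= 0.2 - 0.01 * -3.6
= 0.2 - (-0.036)
= 0.2360

0.2360


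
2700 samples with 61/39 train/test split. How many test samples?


Train samples = 2700 * 61% = 1647
Test samples = 2700 - 1647
= 1053

1053


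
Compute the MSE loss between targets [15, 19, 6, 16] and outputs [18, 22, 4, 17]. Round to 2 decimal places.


Differences: [-3, -3, 2, -1]
Squared errors: [9, 9, 4, 1]
Sum of squared errors = 23
MSE = 23 / 4 = 5.75

5.75


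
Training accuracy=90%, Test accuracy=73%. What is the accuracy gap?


Gap = train_accuracy - test_accuracy
= 90 - 73
= 17%
This gap suggests the model is overfitting.

17


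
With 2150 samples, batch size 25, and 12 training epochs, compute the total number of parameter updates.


Iterations per epoch = 2150 / 25 = 86
Total updates = iterations_per_epoch * epochs
= 86 * 12
= 1032

1032


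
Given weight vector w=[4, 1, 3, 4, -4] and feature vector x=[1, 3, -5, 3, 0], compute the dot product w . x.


Element-wise products:
4 * 1 = 4
1 * 3 = 3
3 * -5 = -15
4 * 3 = 12
-4 * 0 = 0
Sum = 4 + 3 + -15 + 12 + 0
= 4

4


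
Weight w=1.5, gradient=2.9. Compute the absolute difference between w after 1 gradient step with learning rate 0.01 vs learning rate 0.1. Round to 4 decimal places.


With lr=0.01: w_new = 1.5 - 0.01 * 2.9 = 1.471
With lr=0.1: w_new = 1.5 - 0.1 * 2.9 = 1.21
Absolute difference = |1.471 - 1.21|
= 0.2610

0.2610


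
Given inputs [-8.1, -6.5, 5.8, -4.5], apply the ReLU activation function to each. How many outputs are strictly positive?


ReLU(x) = max(0, x) for each element:
ReLU(-8.1) = 0
ReLU(-6.5) = 0
ReLU(5.8) = 5.8
ReLU(-4.5) = 0
Active neurons (>0): 1

1


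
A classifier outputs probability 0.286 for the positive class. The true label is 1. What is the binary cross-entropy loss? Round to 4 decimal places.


For y=1: Loss = -log(p)
= -log(0.286)
= -(-1.2518)
= 1.2518

1.2518


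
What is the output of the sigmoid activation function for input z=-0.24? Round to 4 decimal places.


sigmoid(z) = 1 / (1 + exp(-z))
exp(-(-0.24)) = exp(0.24) = 1.2712
1 + 1.2712 = 2.2712
1 / 2.2712 = 0.4403

0.4403


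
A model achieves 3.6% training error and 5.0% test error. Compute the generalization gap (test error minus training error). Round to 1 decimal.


Generalization gap = test_error - train_error
= 5.0 - 3.6
= 1.4%
A small gap suggests good generalization.

1.4


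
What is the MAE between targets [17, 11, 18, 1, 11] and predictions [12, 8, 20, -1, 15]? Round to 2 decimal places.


Absolute errors: [5, 3, 2, 2, 4]
Sum of absolute errors = 16
MAE = 16 / 5 = 3.20

3.20


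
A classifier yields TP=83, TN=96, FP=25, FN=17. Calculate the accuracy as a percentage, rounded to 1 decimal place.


Accuracy = (TP + TN) / (TP + TN + FP + FN) * 100
= (83 + 96) / (83 + 96 + 25 + 17)
= 179 / 221
= 0.81
= 81.0%

81.0


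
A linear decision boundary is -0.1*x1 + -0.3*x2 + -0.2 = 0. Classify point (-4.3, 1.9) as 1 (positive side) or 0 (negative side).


Compute -0.1 * -4.3 + -0.3 * 1.9 + -0.2
= 0.43 + -0.57 + -0.2
= -0.34
Since -0.34 < 0, the point is on the negative side.

0


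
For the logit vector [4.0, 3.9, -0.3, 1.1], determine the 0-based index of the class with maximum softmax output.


Softmax is a monotonic transformation, so it preserves the argmax.
We need to find the index of the maximum logit.
Index 0: 4.0
Index 1: 3.9
Index 2: -0.3
Index 3: 1.1
Maximum logit = 4.0 at index 0

0


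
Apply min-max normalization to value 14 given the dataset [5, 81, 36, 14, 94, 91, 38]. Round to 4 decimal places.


Min = 5, Max = 94
Range = 94 - 5 = 89
Scaled = (x - min) / (max - min)
= (14 - 5) / 89
= 9 / 89
= 0.1011

0.1011


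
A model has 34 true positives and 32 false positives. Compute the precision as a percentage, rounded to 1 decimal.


Precision = TP / (TP + FP) * 100
= 34 / (34 + 32)
= 34 / 66
= 0.5152
= 51.5%

51.5


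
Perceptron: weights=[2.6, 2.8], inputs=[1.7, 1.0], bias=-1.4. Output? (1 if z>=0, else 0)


z = w . x + b
= 2.6*1.7 + 2.8*1.0 + -1.4
= 4.42 + 2.8 + -1.4
= 7.22 + -1.4
= 5.82
Since z = 5.82 >= 0, output = 1

1


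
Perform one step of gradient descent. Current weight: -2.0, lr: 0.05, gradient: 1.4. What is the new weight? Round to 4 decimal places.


w_new = w_old - lr * gradient
= -2.0 - 0.05 * 1.4
= -2.0 - (0.07)
= -2.0700

-2.0700


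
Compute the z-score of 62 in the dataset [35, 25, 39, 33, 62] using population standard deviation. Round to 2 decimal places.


Mean = (35 + 25 + 39 + 33 + 62) / 5 = 38.8
Variance = sum((x_i - mean)^2) / n = 155.36
Std = sqrt(155.36) = 12.4643
Z = (x - mean) / std
= (62 - 38.8) / 12.4643
= 23.2 / 12.4643
= 1.86

1.86


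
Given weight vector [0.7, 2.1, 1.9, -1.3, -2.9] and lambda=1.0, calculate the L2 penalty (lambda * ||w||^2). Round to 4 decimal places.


Squaring each weight:
0.7^2 = 0.49
2.1^2 = 4.41
1.9^2 = 3.61
(-1.3)^2 = 1.69
(-2.9)^2 = 8.41
Sum of squares = 18.61
Penalty = 1.0 * 18.61 = 18.6100

18.6100


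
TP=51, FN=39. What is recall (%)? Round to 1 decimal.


Recall = TP / (TP + FN) * 100
= 51 / (51 + 39)
= 51 / 90
= 0.5667
= 56.7%

56.7


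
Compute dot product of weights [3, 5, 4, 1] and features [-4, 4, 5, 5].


Element-wise products:
3 * -4 = -12
5 * 4 = 20
4 * 5 = 20
1 * 5 = 5
Sum = -12 + 20 + 20 + 5
= 33

33


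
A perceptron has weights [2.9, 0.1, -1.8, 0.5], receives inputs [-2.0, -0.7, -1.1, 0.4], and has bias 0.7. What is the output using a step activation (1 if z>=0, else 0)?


z = w . x + b
= 2.9*-2.0 + 0.1*-0.7 + -1.8*-1.1 + 0.5*0.4 + 0.7
= -5.8 + -0.07 + 1.98 + 0.2 + 0.7
= -3.69 + 0.7
= -2.99
Since z = -2.99 < 0, output = 0

0


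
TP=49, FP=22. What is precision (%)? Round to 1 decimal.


Precision = TP / (TP + FP) * 100
= 49 / (49 + 22)
= 49 / 71
= 0.6901
= 69.0%

69.0


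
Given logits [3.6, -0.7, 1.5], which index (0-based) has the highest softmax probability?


Softmax is a monotonic transformation, so it preserves the argmax.
We need to find the index of the maximum logit.
Index 0: 3.6
Index 1: -0.7
Index 2: 1.5
Maximum logit = 3.6 at index 0

0


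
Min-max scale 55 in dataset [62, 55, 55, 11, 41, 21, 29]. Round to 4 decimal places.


Min = 11, Max = 62
Range = 62 - 11 = 51
Scaled = (x - min) / (max - min)
= (55 - 11) / 51
= 44 / 51
= 0.8627

0.8627


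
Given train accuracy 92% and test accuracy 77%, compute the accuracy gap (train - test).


Gap = train_accuracy - test_accuracy
= 92 - 77
= 15%
This gap suggests the model is overfitting.

15


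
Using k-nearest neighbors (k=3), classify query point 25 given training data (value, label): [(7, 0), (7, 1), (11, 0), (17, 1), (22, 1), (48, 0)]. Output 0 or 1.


Distances from query 25:
Point 22 (class 1): distance = 3
Point 17 (class 1): distance = 8
Point 11 (class 0): distance = 14
K=3 nearest neighbors: classes = [1, 1, 0]
Votes for class 1: 2 / 3
Majority vote => class 1

1


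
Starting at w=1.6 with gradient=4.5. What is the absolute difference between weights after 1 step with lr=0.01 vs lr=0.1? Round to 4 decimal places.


With lr=0.01: w_new = 1.6 - 0.01 * 4.5 = 1.555
With lr=0.1: w_new = 1.6 - 0.1 * 4.5 = 1.15
Absolute difference = |1.555 - 1.15|
= 0.4050

0.4050


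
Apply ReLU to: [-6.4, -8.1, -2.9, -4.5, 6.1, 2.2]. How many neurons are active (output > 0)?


ReLU(x) = max(0, x) for each element:
ReLU(-6.4) = 0
ReLU(-8.1) = 0
ReLU(-2.9) = 0
ReLU(-4.5) = 0
ReLU(6.1) = 6.1
ReLU(2.2) = 2.2
Active neurons (>0): 2

2


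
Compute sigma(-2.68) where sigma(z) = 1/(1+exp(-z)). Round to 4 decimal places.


sigmoid(z) = 1 / (1 + exp(-z))
exp(-(-2.68)) = exp(2.68) = 14.5851
1 + 14.5851 = 15.5851
1 / 15.5851 = 0.0642

0.0642


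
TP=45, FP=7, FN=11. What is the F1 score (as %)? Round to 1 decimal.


Precision = TP / (TP + FP) = 45 / 52 = 0.8654
Recall = TP / (TP + FN) = 45 / 56 = 0.8036
F1 = 2 * P * R / (P + R)
= 2 * 0.8654 * 0.8036 / (0.8654 + 0.8036)
= 1.3908 / 1.669
= 0.8333
As percentage: 83.3%

83.3
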